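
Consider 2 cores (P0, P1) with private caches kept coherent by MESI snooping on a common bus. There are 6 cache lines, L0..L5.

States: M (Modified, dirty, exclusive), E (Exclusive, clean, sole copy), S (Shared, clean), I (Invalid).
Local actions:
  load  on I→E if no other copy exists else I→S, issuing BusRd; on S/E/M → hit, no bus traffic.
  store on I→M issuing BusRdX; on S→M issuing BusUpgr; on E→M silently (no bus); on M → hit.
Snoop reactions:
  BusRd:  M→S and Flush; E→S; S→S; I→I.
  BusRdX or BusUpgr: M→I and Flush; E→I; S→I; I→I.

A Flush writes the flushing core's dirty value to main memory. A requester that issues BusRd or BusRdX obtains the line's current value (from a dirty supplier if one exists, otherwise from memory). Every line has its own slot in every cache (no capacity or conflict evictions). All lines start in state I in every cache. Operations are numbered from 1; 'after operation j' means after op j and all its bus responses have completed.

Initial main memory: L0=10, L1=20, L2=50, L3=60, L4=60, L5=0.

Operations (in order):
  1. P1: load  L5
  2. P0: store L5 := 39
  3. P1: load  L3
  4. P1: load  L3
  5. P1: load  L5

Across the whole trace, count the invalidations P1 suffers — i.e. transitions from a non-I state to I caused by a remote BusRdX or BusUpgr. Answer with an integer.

invalidations = 1

  op1 P1: load  L5 → I/E on L5; bus BusRd; mem=0
  op2 P0: store L5 := 39 → M/I on L5; bus BusRdX; mem=0
  op3 P1: load  L3 → I/E on L3; bus BusRd; mem=60
  op4 P1: load  L3 → I/E on L3; bus (none); mem=60
  op5 P1: load  L5 → S/S on L5; bus BusRd Flush; mem=39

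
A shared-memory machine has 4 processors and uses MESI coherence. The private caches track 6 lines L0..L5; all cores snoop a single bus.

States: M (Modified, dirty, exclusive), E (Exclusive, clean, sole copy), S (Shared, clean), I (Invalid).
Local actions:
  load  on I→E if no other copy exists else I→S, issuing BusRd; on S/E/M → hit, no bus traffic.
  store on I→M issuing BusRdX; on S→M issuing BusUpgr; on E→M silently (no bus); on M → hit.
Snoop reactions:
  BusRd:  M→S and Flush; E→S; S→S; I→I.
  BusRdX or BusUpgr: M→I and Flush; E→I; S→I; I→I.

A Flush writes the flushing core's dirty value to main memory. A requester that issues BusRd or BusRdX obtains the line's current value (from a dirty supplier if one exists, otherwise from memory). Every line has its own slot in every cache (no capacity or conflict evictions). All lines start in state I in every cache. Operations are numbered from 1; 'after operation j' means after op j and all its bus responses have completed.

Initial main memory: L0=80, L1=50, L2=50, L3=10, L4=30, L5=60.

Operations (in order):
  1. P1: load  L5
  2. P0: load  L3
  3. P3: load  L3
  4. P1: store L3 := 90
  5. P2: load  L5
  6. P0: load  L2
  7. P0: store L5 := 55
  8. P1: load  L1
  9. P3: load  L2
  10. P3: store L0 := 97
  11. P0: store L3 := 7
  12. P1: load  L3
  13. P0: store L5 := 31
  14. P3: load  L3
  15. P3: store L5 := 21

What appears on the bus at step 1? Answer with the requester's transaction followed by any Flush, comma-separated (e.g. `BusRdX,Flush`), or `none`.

[1] P1: load  L5 | P0:I, P1:E(60), P2:I, P3:I | bus: BusRd
[2] P0: load  L3 | P0:E(10), P1:I, P2:I, P3:I | bus: BusRd
[3] P3: load  L3 | P0:S(10), P1:I, P2:I, P3:S(10) | bus: BusRd
[4] P1: store L3 := 90 | P0:I, P1:M(90), P2:I, P3:I | bus: BusRdX
[5] P2: load  L5 | P0:I, P1:S(60), P2:S(60), P3:I | bus: BusRd
[6] P0: load  L2 | P0:E(50), P1:I, P2:I, P3:I | bus: BusRd
[7] P0: store L5 := 55 | P0:M(55), P1:I, P2:I, P3:I | bus: BusRdX
[8] P1: load  L1 | P0:I, P1:E(50), P2:I, P3:I | bus: BusRd
[9] P3: load  L2 | P0:S(50), P1:I, P2:I, P3:S(50) | bus: BusRd
[10] P3: store L0 := 97 | P0:I, P1:I, P2:I, P3:M(97) | bus: BusRdX
[11] P0: store L3 := 7 | P0:M(7), P1:I, P2:I, P3:I | bus: BusRdX,Flush
[12] P1: load  L3 | P0:S(7), P1:S(7), P2:I, P3:I | bus: BusRd,Flush
[13] P0: store L5 := 31 | P0:M(31), P1:I, P2:I, P3:I | bus: none
[14] P3: load  L3 | P0:S(7), P1:S(7), P2:I, P3:S(7) | bus: BusRd
[15] P3: store L5 := 21 | P0:I, P1:I, P2:I, P3:M(21) | bus: BusRdX,Flush

bus = BusRd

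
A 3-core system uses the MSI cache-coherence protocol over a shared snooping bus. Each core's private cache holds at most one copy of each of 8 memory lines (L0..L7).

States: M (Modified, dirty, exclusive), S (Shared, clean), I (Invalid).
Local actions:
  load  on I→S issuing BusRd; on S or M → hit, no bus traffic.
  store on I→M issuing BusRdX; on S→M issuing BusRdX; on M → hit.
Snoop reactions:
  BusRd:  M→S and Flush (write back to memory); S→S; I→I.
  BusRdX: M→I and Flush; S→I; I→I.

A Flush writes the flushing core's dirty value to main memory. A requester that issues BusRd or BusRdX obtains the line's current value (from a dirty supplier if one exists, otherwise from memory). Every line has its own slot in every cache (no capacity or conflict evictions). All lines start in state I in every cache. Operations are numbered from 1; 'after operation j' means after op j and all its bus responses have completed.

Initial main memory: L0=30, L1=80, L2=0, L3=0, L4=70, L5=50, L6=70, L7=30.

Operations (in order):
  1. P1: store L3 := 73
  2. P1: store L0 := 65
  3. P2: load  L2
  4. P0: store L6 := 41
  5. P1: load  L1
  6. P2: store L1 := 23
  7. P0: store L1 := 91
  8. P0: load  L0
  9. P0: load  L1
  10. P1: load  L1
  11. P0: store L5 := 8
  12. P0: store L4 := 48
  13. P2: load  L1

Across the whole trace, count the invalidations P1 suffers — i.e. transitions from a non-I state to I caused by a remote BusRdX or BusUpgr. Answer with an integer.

invalidations = 1

[1] P1: store L3 := 73 | P0:I, P1:M(73), P2:I | bus: BusRdX
[2] P1: store L0 := 65 | P0:I, P1:M(65), P2:I | bus: BusRdX
[3] P2: load  L2 | P0:I, P1:I, P2:S(0) | bus: BusRd
[4] P0: store L6 := 41 | P0:M(41), P1:I, P2:I | bus: BusRdX
[5] P1: load  L1 | P0:I, P1:S(80), P2:I | bus: BusRd
[6] P2: store L1 := 23 | P0:I, P1:I, P2:M(23) | bus: BusRdX
[7] P0: store L1 := 91 | P0:M(91), P1:I, P2:I | bus: BusRdX,Flush
[8] P0: load  L0 | P0:S(65), P1:S(65), P2:I | bus: BusRd,Flush
[9] P0: load  L1 | P0:M(91), P1:I, P2:I | bus: none
[10] P1: load  L1 | P0:S(91), P1:S(91), P2:I | bus: BusRd,Flush
[11] P0: store L5 := 8 | P0:M(8), P1:I, P2:I | bus: BusRdX
[12] P0: store L4 := 48 | P0:M(48), P1:I, P2:I | bus: BusRdX
[13] P2: load  L1 | P0:S(91), P1:S(91), P2:S(91) | bus: BusRd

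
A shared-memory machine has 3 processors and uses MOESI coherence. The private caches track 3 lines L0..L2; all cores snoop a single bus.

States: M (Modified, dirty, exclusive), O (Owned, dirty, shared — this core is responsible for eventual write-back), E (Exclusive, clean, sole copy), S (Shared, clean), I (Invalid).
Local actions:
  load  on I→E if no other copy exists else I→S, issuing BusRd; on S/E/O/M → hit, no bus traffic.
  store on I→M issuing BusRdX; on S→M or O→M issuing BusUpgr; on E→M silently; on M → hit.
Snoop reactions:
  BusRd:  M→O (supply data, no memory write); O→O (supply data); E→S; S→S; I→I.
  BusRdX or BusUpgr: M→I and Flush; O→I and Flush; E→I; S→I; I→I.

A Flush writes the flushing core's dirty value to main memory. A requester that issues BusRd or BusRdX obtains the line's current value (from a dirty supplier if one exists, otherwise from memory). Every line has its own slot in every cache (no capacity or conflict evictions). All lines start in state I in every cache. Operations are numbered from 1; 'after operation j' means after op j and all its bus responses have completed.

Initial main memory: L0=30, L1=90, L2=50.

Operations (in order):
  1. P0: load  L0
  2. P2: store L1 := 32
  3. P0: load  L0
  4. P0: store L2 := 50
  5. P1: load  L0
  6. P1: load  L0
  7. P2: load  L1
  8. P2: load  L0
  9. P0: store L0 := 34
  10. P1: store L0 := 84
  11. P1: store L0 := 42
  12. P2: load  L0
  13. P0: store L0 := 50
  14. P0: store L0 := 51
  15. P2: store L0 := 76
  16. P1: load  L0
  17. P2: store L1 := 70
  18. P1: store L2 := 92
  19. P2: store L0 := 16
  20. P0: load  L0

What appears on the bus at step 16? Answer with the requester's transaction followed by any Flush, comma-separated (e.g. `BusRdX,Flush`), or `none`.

bus = BusRd

  op1 P0: load  L0 → E/I/I on L0; bus BusRd; mem=30
  op2 P2: store L1 := 32 → I/I/M on L1; bus BusRdX; mem=90
  op3 P0: load  L0 → E/I/I on L0; bus (none); mem=30
  op4 P0: store L2 := 50 → M/I/I on L2; bus BusRdX; mem=50
  op5 P1: load  L0 → S/S/I on L0; bus BusRd; mem=30
  op6 P1: load  L0 → S/S/I on L0; bus (none); mem=30
  op7 P2: load  L1 → I/I/M on L1; bus (none); mem=90
  op8 P2: load  L0 → S/S/S on L0; bus BusRd; mem=30
  op9 P0: store L0 := 34 → M/I/I on L0; bus BusUpgr; mem=30
  op10 P1: store L0 := 84 → I/M/I on L0; bus BusRdX Flush; mem=34
  op11 P1: store L0 := 42 → I/M/I on L0; bus (none); mem=34
  op12 P2: load  L0 → I/O/S on L0; bus BusRd; mem=34
  op13 P0: store L0 := 50 → M/I/I on L0; bus BusRdX Flush; mem=42
  op14 P0: store L0 := 51 → M/I/I on L0; bus (none); mem=42
  op15 P2: store L0 := 76 → I/I/M on L0; bus BusRdX Flush; mem=51
  op16 P1: load  L0 → I/S/O on L0; bus BusRd; mem=51
  op17 P2: store L1 := 70 → I/I/M on L1; bus (none); mem=90
  op18 P1: store L2 := 92 → I/M/I on L2; bus BusRdX Flush; mem=50
  op19 P2: store L0 := 16 → I/I/M on L0; bus BusUpgr; mem=51
  op20 P0: load  L0 → S/I/O on L0; bus BusRd; mem=51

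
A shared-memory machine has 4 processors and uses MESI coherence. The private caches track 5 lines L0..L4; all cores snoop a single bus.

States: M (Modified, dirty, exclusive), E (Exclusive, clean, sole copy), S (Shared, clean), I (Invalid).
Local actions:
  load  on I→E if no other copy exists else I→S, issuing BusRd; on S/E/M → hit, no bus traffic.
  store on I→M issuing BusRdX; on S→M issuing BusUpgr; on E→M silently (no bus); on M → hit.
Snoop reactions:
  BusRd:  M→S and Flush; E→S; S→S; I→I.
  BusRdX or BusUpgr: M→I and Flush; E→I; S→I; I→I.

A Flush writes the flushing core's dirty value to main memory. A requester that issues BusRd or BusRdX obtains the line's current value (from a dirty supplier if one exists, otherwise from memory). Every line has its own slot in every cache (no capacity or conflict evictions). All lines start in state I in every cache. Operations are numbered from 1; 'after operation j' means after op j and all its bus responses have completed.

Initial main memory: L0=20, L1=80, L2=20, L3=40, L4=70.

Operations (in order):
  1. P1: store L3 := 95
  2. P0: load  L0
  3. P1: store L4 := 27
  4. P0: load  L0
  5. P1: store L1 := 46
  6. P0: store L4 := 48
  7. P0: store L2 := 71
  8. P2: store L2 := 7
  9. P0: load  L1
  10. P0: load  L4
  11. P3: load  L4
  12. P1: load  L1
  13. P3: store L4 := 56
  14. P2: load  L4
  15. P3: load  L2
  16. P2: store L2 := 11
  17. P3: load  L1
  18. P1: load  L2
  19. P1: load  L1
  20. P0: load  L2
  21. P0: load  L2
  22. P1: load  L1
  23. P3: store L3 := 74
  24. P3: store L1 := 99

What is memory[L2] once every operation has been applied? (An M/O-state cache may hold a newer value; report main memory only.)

  op1 P1: store L3 := 95 → I/M/I/I on L3; bus BusRdX; mem=40
  op2 P0: load  L0 → E/I/I/I on L0; bus BusRd; mem=20
  op3 P1: store L4 := 27 → I/M/I/I on L4; bus BusRdX; mem=70
  op4 P0: load  L0 → E/I/I/I on L0; bus (none); mem=20
  op5 P1: store L1 := 46 → I/M/I/I on L1; bus BusRdX; mem=80
  op6 P0: store L4 := 48 → M/I/I/I on L4; bus BusRdX Flush; mem=27
  op7 P0: store L2 := 71 → M/I/I/I on L2; bus BusRdX; mem=20
  op8 P2: store L2 := 7 → I/I/M/I on L2; bus BusRdX Flush; mem=71
  op9 P0: load  L1 → S/S/I/I on L1; bus BusRd Flush; mem=46
  op10 P0: load  L4 → M/I/I/I on L4; bus (none); mem=27
  op11 P3: load  L4 → S/I/I/S on L4; bus BusRd Flush; mem=48
  op12 P1: load  L1 → S/S/I/I on L1; bus (none); mem=46
  op13 P3: store L4 := 56 → I/I/I/M on L4; bus BusUpgr; mem=48
  op14 P2: load  L4 → I/I/S/S on L4; bus BusRd Flush; mem=56
  op15 P3: load  L2 → I/I/S/S on L2; bus BusRd Flush; mem=7
  op16 P2: store L2 := 11 → I/I/M/I on L2; bus BusUpgr; mem=7
  op17 P3: load  L1 → S/S/I/S on L1; bus BusRd; mem=46
  op18 P1: load  L2 → I/S/S/I on L2; bus BusRd Flush; mem=11
  op19 P1: load  L1 → S/S/I/S on L1; bus (none); mem=46
  op20 P0: load  L2 → S/S/S/I on L2; bus BusRd; mem=11
  op21 P0: load  L2 → S/S/S/I on L2; bus (none); mem=11
  op22 P1: load  L1 → S/S/I/S on L1; bus (none); mem=46
  op23 P3: store L3 := 74 → I/I/I/M on L3; bus BusRdX Flush; mem=95
  op24 P3: store L1 := 99 → I/I/I/M on L1; bus BusUpgr; mem=46

memory[L2] = 11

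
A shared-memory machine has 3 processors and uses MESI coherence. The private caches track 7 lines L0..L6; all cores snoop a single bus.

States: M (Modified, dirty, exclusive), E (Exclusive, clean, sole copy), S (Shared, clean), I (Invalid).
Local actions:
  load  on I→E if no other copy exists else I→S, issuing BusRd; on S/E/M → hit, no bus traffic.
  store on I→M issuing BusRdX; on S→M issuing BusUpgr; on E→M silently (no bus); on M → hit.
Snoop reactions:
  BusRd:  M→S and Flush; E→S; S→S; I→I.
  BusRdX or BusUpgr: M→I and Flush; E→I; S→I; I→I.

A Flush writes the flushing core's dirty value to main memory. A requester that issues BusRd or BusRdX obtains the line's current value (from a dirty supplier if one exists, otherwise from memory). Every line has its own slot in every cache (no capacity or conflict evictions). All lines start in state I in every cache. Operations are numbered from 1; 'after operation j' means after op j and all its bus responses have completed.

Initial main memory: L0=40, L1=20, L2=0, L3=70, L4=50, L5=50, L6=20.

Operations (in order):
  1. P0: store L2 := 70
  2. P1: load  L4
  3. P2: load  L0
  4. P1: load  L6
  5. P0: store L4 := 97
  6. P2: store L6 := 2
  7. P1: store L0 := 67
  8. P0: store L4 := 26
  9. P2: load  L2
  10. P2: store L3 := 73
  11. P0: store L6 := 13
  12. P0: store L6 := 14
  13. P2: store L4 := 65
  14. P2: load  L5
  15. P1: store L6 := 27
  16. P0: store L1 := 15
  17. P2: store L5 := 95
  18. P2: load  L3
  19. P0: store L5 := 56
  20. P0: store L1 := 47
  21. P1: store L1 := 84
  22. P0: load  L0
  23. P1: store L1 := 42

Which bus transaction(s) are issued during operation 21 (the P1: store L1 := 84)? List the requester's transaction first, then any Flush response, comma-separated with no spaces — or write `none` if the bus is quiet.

bus = BusRdX,Flush

1. P0: store L2 := 70  bus=[BusRdX]  L2: P0=M P1=I P2=I  mem[L2]=0
2. P1: load  L4  bus=[BusRd]  L4: P0=I P1=E P2=I  mem[L4]=50
3. P2: load  L0  bus=[BusRd]  L0: P0=I P1=I P2=E  mem[L0]=40
4. P1: load  L6  bus=[BusRd]  L6: P0=I P1=E P2=I  mem[L6]=20
5. P0: store L4 := 97  bus=[BusRdX]  L4: P0=M P1=I P2=I  mem[L4]=50
6. P2: store L6 := 2  bus=[BusRdX]  L6: P0=I P1=I P2=M  mem[L6]=20
7. P1: store L0 := 67  bus=[BusRdX]  L0: P0=I P1=M P2=I  mem[L0]=40
8. P0: store L4 := 26  bus=[-]  L4: P0=M P1=I P2=I  mem[L4]=50
9. P2: load  L2  bus=[BusRd,Flush]  L2: P0=S P1=I P2=S  mem[L2]=70
10. P2: store L3 := 73  bus=[BusRdX]  L3: P0=I P1=I P2=M  mem[L3]=70
11. P0: store L6 := 13  bus=[BusRdX,Flush]  L6: P0=M P1=I P2=I  mem[L6]=2
12. P0: store L6 := 14  bus=[-]  L6: P0=M P1=I P2=I  mem[L6]=2
13. P2: store L4 := 65  bus=[BusRdX,Flush]  L4: P0=I P1=I P2=M  mem[L4]=26
14. P2: load  L5  bus=[BusRd]  L5: P0=I P1=I P2=E  mem[L5]=50
15. P1: store L6 := 27  bus=[BusRdX,Flush]  L6: P0=I P1=M P2=I  mem[L6]=14
16. P0: store L1 := 15  bus=[BusRdX]  L1: P0=M P1=I P2=I  mem[L1]=20
17. P2: store L5 := 95  bus=[-]  L5: P0=I P1=I P2=M  mem[L5]=50
18. P2: load  L3  bus=[-]  L3: P0=I P1=I P2=M  mem[L3]=70
19. P0: store L5 := 56  bus=[BusRdX,Flush]  L5: P0=M P1=I P2=I  mem[L5]=95
20. P0: store L1 := 47  bus=[-]  L1: P0=M P1=I P2=I  mem[L1]=20
21. P1: store L1 := 84  bus=[BusRdX,Flush]  L1: P0=I P1=M P2=I  mem[L1]=47
22. P0: load  L0  bus=[BusRd,Flush]  L0: P0=S P1=S P2=I  mem[L0]=67
23. P1: store L1 := 42  bus=[-]  L1: P0=I P1=M P2=I  mem[L1]=47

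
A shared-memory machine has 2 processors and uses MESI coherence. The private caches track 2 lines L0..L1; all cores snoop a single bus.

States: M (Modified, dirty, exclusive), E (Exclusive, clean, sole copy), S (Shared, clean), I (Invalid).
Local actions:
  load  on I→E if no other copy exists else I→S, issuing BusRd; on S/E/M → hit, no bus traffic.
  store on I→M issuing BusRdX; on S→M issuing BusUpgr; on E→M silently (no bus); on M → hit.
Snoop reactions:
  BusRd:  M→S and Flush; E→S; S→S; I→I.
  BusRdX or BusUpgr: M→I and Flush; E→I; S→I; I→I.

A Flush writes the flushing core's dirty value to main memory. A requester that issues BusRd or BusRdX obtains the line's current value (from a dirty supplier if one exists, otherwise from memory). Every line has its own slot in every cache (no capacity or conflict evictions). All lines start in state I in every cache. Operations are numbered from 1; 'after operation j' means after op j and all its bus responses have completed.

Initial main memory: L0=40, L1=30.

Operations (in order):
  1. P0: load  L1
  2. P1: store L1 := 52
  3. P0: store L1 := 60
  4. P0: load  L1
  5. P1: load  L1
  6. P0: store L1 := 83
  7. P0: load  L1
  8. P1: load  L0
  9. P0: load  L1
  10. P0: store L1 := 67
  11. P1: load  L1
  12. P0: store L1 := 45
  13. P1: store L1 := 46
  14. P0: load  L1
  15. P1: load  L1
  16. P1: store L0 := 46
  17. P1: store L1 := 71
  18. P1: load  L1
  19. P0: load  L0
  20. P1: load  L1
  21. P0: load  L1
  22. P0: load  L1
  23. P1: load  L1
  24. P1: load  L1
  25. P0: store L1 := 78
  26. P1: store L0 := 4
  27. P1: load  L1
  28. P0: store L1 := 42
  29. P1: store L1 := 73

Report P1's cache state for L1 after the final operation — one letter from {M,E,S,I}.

[1] P0: load  L1 | P0:E(30), P1:I | bus: BusRd
[2] P1: store L1 := 52 | P0:I, P1:M(52) | bus: BusRdX
[3] P0: store L1 := 60 | P0:M(60), P1:I | bus: BusRdX,Flush
[4] P0: load  L1 | P0:M(60), P1:I | bus: none
[5] P1: load  L1 | P0:S(60), P1:S(60) | bus: BusRd,Flush
[6] P0: store L1 := 83 | P0:M(83), P1:I | bus: BusUpgr
[7] P0: load  L1 | P0:M(83), P1:I | bus: none
[8] P1: load  L0 | P0:I, P1:E(40) | bus: BusRd
[9] P0: load  L1 | P0:M(83), P1:I | bus: none
[10] P0: store L1 := 67 | P0:M(67), P1:I | bus: none
[11] P1: load  L1 | P0:S(67), P1:S(67) | bus: BusRd,Flush
[12] P0: store L1 := 45 | P0:M(45), P1:I | bus: BusUpgr
[13] P1: store L1 := 46 | P0:I, P1:M(46) | bus: BusRdX,Flush
[14] P0: load  L1 | P0:S(46), P1:S(46) | bus: BusRd,Flush
[15] P1: load  L1 | P0:S(46), P1:S(46) | bus: none
[16] P1: store L0 := 46 | P0:I, P1:M(46) | bus: none
[17] P1: store L1 := 71 | P0:I, P1:M(71) | bus: BusUpgr
[18] P1: load  L1 | P0:I, P1:M(71) | bus: none
[19] P0: load  L0 | P0:S(46), P1:S(46) | bus: BusRd,Flush
[20] P1: load  L1 | P0:I, P1:M(71) | bus: none
[21] P0: load  L1 | P0:S(71), P1:S(71) | bus: BusRd,Flush
[22] P0: load  L1 | P0:S(71), P1:S(71) | bus: none
[23] P1: load  L1 | P0:S(71), P1:S(71) | bus: none
[24] P1: load  L1 | P0:S(71), P1:S(71) | bus: none
[25] P0: store L1 := 78 | P0:M(78), P1:I | bus: BusUpgr
[26] P1: store L0 := 4 | P0:I, P1:M(4) | bus: BusUpgr
[27] P1: load  L1 | P0:S(78), P1:S(78) | bus: BusRd,Flush
[28] P0: store L1 := 42 | P0:M(42), P1:I | bus: BusUpgr
[29] P1: store L1 := 73 | P0:I, P1:M(73) | bus: BusRdX,Flush

state = M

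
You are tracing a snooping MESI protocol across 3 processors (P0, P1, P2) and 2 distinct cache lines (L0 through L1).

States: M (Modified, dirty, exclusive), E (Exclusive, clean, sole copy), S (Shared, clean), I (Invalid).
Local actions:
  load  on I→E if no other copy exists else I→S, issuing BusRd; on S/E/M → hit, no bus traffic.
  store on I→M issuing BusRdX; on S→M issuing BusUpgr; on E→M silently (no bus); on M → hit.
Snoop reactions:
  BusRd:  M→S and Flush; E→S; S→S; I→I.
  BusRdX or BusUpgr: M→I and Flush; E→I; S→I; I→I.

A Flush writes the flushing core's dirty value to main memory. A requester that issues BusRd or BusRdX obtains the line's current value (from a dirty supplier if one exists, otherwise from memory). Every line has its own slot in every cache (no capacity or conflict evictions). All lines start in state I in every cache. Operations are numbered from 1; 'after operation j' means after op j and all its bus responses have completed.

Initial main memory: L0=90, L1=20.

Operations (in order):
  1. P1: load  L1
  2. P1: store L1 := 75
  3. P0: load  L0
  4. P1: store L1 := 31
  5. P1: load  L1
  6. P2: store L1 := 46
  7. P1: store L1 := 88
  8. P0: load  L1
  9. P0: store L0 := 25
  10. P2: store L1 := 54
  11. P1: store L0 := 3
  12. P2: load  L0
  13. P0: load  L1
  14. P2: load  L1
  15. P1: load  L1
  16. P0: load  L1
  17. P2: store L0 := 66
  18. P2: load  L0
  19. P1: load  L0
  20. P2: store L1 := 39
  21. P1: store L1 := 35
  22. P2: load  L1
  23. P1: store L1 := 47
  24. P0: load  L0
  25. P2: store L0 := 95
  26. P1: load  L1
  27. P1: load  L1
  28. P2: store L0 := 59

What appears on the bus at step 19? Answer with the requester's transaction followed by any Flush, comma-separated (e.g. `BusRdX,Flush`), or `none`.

bus = BusRd,Flush

[1] P1: load  L1 | P0:I, P1:E(20), P2:I | bus: BusRd
[2] P1: store L1 := 75 | P0:I, P1:M(75), P2:I | bus: none
[3] P0: load  L0 | P0:E(90), P1:I, P2:I | bus: BusRd
[4] P1: store L1 := 31 | P0:I, P1:M(31), P2:I | bus: none
[5] P1: load  L1 | P0:I, P1:M(31), P2:I | bus: none
[6] P2: store L1 := 46 | P0:I, P1:I, P2:M(46) | bus: BusRdX,Flush
[7] P1: store L1 := 88 | P0:I, P1:M(88), P2:I | bus: BusRdX,Flush
[8] P0: load  L1 | P0:S(88), P1:S(88), P2:I | bus: BusRd,Flush
[9] P0: store L0 := 25 | P0:M(25), P1:I, P2:I | bus: none
[10] P2: store L1 := 54 | P0:I, P1:I, P2:M(54) | bus: BusRdX
[11] P1: store L0 := 3 | P0:I, P1:M(3), P2:I | bus: BusRdX,Flush
[12] P2: load  L0 | P0:I, P1:S(3), P2:S(3) | bus: BusRd,Flush
[13] P0: load  L1 | P0:S(54), P1:I, P2:S(54) | bus: BusRd,Flush
[14] P2: load  L1 | P0:S(54), P1:I, P2:S(54) | bus: none
[15] P1: load  L1 | P0:S(54), P1:S(54), P2:S(54) | bus: BusRd
[16] P0: load  L1 | P0:S(54), P1:S(54), P2:S(54) | bus: none
[17] P2: store L0 := 66 | P0:I, P1:I, P2:M(66) | bus: BusUpgr
[18] P2: load  L0 | P0:I, P1:I, P2:M(66) | bus: none
[19] P1: load  L0 | P0:I, P1:S(66), P2:S(66) | bus: BusRd,Flush
[20] P2: store L1 := 39 | P0:I, P1:I, P2:M(39) | bus: BusUpgr
[21] P1: store L1 := 35 | P0:I, P1:M(35), P2:I | bus: BusRdX,Flush
[22] P2: load  L1 | P0:I, P1:S(35), P2:S(35) | bus: BusRd,Flush
[23] P1: store L1 := 47 | P0:I, P1:M(47), P2:I | bus: BusUpgr
[24] P0: load  L0 | P0:S(66), P1:S(66), P2:S(66) | bus: BusRd
[25] P2: store L0 := 95 | P0:I, P1:I, P2:M(95) | bus: BusUpgr
[26] P1: load  L1 | P0:I, P1:M(47), P2:I | bus: none
[27] P1: load  L1 | P0:I, P1:M(47), P2:I | bus: none
[28] P2: store L0 := 59 | P0:I, P1:I, P2:M(59) | bus: none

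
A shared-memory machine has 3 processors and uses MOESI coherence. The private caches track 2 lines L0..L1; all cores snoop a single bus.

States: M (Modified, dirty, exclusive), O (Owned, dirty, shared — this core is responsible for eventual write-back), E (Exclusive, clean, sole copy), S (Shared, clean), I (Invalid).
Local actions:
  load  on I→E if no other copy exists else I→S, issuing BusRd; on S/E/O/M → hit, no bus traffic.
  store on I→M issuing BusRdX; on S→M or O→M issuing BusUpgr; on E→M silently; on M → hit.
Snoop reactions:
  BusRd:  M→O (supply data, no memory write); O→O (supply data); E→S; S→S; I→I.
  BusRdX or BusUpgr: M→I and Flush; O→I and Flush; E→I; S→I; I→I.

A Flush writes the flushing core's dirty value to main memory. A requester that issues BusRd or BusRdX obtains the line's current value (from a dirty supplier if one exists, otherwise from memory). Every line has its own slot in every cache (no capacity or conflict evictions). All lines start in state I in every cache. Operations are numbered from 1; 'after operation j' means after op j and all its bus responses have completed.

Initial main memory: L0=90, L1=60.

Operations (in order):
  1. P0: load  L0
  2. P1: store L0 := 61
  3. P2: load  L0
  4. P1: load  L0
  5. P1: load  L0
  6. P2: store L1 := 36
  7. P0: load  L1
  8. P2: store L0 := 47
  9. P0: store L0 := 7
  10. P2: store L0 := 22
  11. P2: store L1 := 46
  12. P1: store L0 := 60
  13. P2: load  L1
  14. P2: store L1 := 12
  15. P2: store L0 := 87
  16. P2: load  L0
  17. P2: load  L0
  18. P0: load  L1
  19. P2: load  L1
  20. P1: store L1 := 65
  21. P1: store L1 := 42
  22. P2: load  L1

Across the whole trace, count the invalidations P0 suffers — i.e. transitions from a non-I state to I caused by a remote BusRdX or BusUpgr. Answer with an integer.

1. P0: load  L0  bus=[BusRd]  L0: P0=E P1=I P2=I  mem[L0]=90
2. P1: store L0 := 61  bus=[BusRdX]  L0: P0=I P1=M P2=I  mem[L0]=90
3. P2: load  L0  bus=[BusRd]  L0: P0=I P1=O P2=S  mem[L0]=90
4. P1: load  L0  bus=[-]  L0: P0=I P1=O P2=S  mem[L0]=90
5. P1: load  L0  bus=[-]  L0: P0=I P1=O P2=S  mem[L0]=90
6. P2: store L1 := 36  bus=[BusRdX]  L1: P0=I P1=I P2=M  mem[L1]=60
7. P0: load  L1  bus=[BusRd]  L1: P0=S P1=I P2=O  mem[L1]=60
8. P2: store L0 := 47  bus=[BusUpgr,Flush]  L0: P0=I P1=I P2=M  mem[L0]=61
9. P0: store L0 := 7  bus=[BusRdX,Flush]  L0: P0=M P1=I P2=I  mem[L0]=47
10. P2: store L0 := 22  bus=[BusRdX,Flush]  L0: P0=I P1=I P2=M  mem[L0]=7
11. P2: store L1 := 46  bus=[BusUpgr]  L1: P0=I P1=I P2=M  mem[L1]=60
12. P1: store L0 := 60  bus=[BusRdX,Flush]  L0: P0=I P1=M P2=I  mem[L0]=22
13. P2: load  L1  bus=[-]  L1: P0=I P1=I P2=M  mem[L1]=60
14. P2: store L1 := 12  bus=[-]  L1: P0=I P1=I P2=M  mem[L1]=60
15. P2: store L0 := 87  bus=[BusRdX,Flush]  L0: P0=I P1=I P2=M  mem[L0]=60
16. P2: load  L0  bus=[-]  L0: P0=I P1=I P2=M  mem[L0]=60
17. P2: load  L0  bus=[-]  L0: P0=I P1=I P2=M  mem[L0]=60
18. P0: load  L1  bus=[BusRd]  L1: P0=S P1=I P2=O  mem[L1]=60
19. P2: load  L1  bus=[-]  L1: P0=S P1=I P2=O  mem[L1]=60
20. P1: store L1 := 65  bus=[BusRdX,Flush]  L1: P0=I P1=M P2=I  mem[L1]=12
21. P1: store L1 := 42  bus=[-]  L1: P0=I P1=M P2=I  mem[L1]=12
22. P2: load  L1  bus=[BusRd]  L1: P0=I P1=O P2=S  mem[L1]=12

invalidations = 4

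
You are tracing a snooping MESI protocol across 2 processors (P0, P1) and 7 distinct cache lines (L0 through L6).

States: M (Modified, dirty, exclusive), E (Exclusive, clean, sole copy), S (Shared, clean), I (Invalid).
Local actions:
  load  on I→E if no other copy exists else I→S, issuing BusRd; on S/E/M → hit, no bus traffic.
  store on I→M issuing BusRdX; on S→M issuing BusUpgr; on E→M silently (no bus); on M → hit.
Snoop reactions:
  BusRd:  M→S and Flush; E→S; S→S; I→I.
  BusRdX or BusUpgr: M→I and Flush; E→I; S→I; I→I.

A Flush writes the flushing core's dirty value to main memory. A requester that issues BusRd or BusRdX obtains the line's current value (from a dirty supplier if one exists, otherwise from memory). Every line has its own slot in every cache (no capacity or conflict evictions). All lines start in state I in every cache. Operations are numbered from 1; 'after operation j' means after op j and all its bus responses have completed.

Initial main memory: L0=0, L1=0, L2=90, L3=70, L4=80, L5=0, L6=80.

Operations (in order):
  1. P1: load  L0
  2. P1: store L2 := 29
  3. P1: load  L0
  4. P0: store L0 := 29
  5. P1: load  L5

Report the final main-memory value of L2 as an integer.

memory[L2] = 90

1. P1: load  L0  bus=[BusRd]  L0: P0=I P1=E  mem[L0]=0
2. P1: store L2 := 29  bus=[BusRdX]  L2: P0=I P1=M  mem[L2]=90
3. P1: load  L0  bus=[-]  L0: P0=I P1=E  mem[L0]=0
4. P0: store L0 := 29  bus=[BusRdX]  L0: P0=M P1=I  mem[L0]=0
5. P1: load  L5  bus=[BusRd]  L5: P0=I P1=E  mem[L5]=0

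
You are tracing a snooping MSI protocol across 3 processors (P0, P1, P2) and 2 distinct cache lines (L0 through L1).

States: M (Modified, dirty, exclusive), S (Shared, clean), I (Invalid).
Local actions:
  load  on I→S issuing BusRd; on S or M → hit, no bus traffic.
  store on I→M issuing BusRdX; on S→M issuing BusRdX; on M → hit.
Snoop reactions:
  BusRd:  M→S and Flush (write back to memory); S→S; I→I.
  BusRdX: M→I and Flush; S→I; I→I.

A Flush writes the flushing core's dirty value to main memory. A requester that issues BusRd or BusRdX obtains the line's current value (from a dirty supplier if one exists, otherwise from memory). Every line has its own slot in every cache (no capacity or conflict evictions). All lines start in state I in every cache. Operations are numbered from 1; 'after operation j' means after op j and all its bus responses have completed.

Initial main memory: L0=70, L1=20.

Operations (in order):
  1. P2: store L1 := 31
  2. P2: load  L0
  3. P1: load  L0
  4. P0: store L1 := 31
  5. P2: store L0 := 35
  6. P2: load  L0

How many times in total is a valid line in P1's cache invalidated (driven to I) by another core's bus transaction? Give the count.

invalidations = 1

step 1: P2: store L1 := 31  ⟶  IIM  (L1)  txn=BusRdX  M[L1]=20
step 2: P2: load  L0  ⟶  IIS  (L0)  txn=BusRd  M[L0]=70
step 3: P1: load  L0  ⟶  ISS  (L0)  txn=BusRd  M[L0]=70
step 4: P0: store L1 := 31  ⟶  MII  (L1)  txn=BusRdX+Flush  M[L1]=31
step 5: P2: store L0 := 35  ⟶  IIM  (L0)  txn=BusRdX  M[L0]=70
step 6: P2: load  L0  ⟶  IIM  (L0)  txn=∅  M[L0]=70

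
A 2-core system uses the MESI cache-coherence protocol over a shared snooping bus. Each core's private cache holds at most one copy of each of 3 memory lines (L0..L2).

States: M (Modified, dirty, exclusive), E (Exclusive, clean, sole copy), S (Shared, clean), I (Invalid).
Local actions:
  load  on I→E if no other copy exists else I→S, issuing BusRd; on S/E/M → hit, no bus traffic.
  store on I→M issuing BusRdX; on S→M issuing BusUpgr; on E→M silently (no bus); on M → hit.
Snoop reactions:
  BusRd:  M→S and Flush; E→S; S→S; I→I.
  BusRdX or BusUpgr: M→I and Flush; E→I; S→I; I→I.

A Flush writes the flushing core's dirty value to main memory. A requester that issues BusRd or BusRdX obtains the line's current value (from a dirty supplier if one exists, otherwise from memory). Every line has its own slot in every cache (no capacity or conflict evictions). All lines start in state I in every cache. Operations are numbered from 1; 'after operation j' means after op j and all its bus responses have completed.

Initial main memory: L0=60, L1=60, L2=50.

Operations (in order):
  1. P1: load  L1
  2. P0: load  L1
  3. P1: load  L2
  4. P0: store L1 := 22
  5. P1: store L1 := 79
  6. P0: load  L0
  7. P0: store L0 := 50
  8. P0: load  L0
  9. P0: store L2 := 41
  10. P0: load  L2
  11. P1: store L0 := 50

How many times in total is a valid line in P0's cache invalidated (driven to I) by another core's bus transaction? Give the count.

[1] P1: load  L1 | P0:I, P1:E(60) | bus: BusRd
[2] P0: load  L1 | P0:S(60), P1:S(60) | bus: BusRd
[3] P1: load  L2 | P0:I, P1:E(50) | bus: BusRd
[4] P0: store L1 := 22 | P0:M(22), P1:I | bus: BusUpgr
[5] P1: store L1 := 79 | P0:I, P1:M(79) | bus: BusRdX,Flush
[6] P0: load  L0 | P0:E(60), P1:I | bus: BusRd
[7] P0: store L0 := 50 | P0:M(50), P1:I | bus: none
[8] P0: load  L0 | P0:M(50), P1:I | bus: none
[9] P0: store L2 := 41 | P0:M(41), P1:I | bus: BusRdX
[10] P0: load  L2 | P0:M(41), P1:I | bus: none
[11] P1: store L0 := 50 | P0:I, P1:M(50) | bus: BusRdX,Flush

invalidations = 2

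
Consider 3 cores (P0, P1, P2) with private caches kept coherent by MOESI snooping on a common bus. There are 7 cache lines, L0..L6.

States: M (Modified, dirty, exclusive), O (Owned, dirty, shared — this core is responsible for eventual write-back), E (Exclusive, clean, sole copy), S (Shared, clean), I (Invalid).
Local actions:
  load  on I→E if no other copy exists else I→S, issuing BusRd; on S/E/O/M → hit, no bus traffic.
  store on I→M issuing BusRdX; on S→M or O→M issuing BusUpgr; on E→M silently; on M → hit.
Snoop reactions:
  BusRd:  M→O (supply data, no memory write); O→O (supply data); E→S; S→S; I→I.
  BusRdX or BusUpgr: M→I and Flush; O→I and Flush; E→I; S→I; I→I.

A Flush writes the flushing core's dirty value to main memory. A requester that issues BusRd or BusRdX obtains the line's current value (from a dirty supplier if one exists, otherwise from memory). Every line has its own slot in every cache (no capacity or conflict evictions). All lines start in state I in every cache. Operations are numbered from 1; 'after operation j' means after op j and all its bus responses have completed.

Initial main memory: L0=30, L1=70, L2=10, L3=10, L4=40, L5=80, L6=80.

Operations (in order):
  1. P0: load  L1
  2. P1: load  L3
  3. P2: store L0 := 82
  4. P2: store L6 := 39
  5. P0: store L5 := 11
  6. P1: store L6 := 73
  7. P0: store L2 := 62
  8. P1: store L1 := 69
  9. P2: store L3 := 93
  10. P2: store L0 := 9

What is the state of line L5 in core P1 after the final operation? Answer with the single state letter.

step 1: P0: load  L1  ⟶  EII  (L1)  txn=BusRd  M[L1]=70
step 2: P1: load  L3  ⟶  IEI  (L3)  txn=BusRd  M[L3]=10
step 3: P2: store L0 := 82  ⟶  IIM  (L0)  txn=BusRdX  M[L0]=30
step 4: P2: store L6 := 39  ⟶  IIM  (L6)  txn=BusRdX  M[L6]=80
step 5: P0: store L5 := 11  ⟶  MII  (L5)  txn=BusRdX  M[L5]=80
step 6: P1: store L6 := 73  ⟶  IMI  (L6)  txn=BusRdX+Flush  M[L6]=39
step 7: P0: store L2 := 62  ⟶  MII  (L2)  txn=BusRdX  M[L2]=10
step 8: P1: store L1 := 69  ⟶  IMI  (L1)  txn=BusRdX  M[L1]=70
step 9: P2: store L3 := 93  ⟶  IIM  (L3)  txn=BusRdX  M[L3]=10
step 10: P2: store L0 := 9  ⟶  IIM  (L0)  txn=∅  M[L0]=30

state = I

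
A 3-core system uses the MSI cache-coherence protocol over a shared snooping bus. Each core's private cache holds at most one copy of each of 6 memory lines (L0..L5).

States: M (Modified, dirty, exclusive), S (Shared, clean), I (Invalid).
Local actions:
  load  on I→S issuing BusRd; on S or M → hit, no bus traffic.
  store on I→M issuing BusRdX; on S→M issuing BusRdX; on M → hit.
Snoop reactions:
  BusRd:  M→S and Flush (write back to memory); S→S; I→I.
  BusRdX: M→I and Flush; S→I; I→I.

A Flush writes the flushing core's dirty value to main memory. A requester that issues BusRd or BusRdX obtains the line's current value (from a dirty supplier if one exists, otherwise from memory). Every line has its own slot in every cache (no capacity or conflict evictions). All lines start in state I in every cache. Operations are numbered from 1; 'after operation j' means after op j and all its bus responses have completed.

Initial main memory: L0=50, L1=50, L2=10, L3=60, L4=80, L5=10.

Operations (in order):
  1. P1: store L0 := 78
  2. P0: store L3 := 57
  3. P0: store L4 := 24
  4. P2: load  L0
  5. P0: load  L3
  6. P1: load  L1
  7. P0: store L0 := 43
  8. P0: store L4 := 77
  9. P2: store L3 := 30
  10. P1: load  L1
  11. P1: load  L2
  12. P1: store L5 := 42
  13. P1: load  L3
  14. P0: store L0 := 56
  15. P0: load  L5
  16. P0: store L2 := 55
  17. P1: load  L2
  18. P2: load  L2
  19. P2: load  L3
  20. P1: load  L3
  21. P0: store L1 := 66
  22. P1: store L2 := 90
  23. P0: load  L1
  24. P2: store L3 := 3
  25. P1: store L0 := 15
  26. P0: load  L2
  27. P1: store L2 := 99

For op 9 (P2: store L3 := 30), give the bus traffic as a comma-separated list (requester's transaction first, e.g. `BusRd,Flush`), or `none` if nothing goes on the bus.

step 1: P1: store L0 := 78  ⟶  IMI  (L0)  txn=BusRdX  M[L0]=50
step 2: P0: store L3 := 57  ⟶  MII  (L3)  txn=BusRdX  M[L3]=60
step 3: P0: store L4 := 24  ⟶  MII  (L4)  txn=BusRdX  M[L4]=80
step 4: P2: load  L0  ⟶  ISS  (L0)  txn=BusRd+Flush  M[L0]=78
step 5: P0: load  L3  ⟶  MII  (L3)  txn=∅  M[L3]=60
step 6: P1: load  L1  ⟶  ISI  (L1)  txn=BusRd  M[L1]=50
step 7: P0: store L0 := 43  ⟶  MII  (L0)  txn=BusRdX  M[L0]=78
step 8: P0: store L4 := 77  ⟶  MII  (L4)  txn=∅  M[L4]=80
step 9: P2: store L3 := 30  ⟶  IIM  (L3)  txn=BusRdX+Flush  M[L3]=57
step 10: P1: load  L1  ⟶  ISI  (L1)  txn=∅  M[L1]=50
step 11: P1: load  L2  ⟶  ISI  (L2)  txn=BusRd  M[L2]=10
step 12: P1: store L5 := 42  ⟶  IMI  (L5)  txn=BusRdX  M[L5]=10
step 13: P1: load  L3  ⟶  ISS  (L3)  txn=BusRd+Flush  M[L3]=30
step 14: P0: store L0 := 56  ⟶  MII  (L0)  txn=∅  M[L0]=78
step 15: P0: load  L5  ⟶  SSI  (L5)  txn=BusRd+Flush  M[L5]=42
step 16: P0: store L2 := 55  ⟶  MII  (L2)  txn=BusRdX  M[L2]=10
step 17: P1: load  L2  ⟶  SSI  (L2)  txn=BusRd+Flush  M[L2]=55
step 18: P2: load  L2  ⟶  SSS  (L2)  txn=BusRd  M[L2]=55
step 19: P2: load  L3  ⟶  ISS  (L3)  txn=∅  M[L3]=30
step 20: P1: load  L3  ⟶  ISS  (L3)  txn=∅  M[L3]=30
step 21: P0: store L1 := 66  ⟶  MII  (L1)  txn=BusRdX  M[L1]=50
step 22: P1: store L2 := 90  ⟶  IMI  (L2)  txn=BusRdX  M[L2]=55
step 23: P0: load  L1  ⟶  MII  (L1)  txn=∅  M[L1]=50
step 24: P2: store L3 := 3  ⟶  IIM  (L3)  txn=BusRdX  M[L3]=30
step 25: P1: store L0 := 15  ⟶  IMI  (L0)  txn=BusRdX+Flush  M[L0]=56
step 26: P0: load  L2  ⟶  SSI  (L2)  txn=BusRd+Flush  M[L2]=90
step 27: P1: store L2 := 99  ⟶  IMI  (L2)  txn=BusRdX  M[L2]=90

bus = BusRdX,Flush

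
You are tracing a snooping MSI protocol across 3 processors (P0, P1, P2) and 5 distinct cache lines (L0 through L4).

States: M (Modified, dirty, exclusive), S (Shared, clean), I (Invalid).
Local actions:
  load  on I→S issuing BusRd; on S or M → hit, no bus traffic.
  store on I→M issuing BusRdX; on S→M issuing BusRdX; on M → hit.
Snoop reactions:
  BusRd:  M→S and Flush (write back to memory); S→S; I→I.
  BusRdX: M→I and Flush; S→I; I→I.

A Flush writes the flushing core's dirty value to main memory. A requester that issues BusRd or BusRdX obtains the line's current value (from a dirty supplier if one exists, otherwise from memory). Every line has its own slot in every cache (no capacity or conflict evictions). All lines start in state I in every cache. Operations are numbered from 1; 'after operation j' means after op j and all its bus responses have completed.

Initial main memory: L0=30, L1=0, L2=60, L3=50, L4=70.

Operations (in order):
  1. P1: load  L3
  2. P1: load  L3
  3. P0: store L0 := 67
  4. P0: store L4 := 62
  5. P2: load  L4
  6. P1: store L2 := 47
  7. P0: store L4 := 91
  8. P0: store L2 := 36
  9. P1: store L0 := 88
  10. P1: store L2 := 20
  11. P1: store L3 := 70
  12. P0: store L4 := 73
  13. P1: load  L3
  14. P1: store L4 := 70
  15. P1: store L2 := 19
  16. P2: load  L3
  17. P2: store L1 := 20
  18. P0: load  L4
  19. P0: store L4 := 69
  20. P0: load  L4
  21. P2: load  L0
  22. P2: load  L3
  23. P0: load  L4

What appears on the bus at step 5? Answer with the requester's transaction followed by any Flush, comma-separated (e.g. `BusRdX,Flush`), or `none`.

  op1 P1: load  L3 → I/S/I on L3; bus BusRd; mem=50
  op2 P1: load  L3 → I/S/I on L3; bus (none); mem=50
  op3 P0: store L0 := 67 → M/I/I on L0; bus BusRdX; mem=30
  op4 P0: store L4 := 62 → M/I/I on L4; bus BusRdX; mem=70
  op5 P2: load  L4 → S/I/S on L4; bus BusRd Flush; mem=62
  op6 P1: store L2 := 47 → I/M/I on L2; bus BusRdX; mem=60
  op7 P0: store L4 := 91 → M/I/I on L4; bus BusRdX; mem=62
  op8 P0: store L2 := 36 → M/I/I on L2; bus BusRdX Flush; mem=47
  op9 P1: store L0 := 88 → I/M/I on L0; bus BusRdX Flush; mem=67
  op10 P1: store L2 := 20 → I/M/I on L2; bus BusRdX Flush; mem=36
  op11 P1: store L3 := 70 → I/M/I on L3; bus BusRdX; mem=50
  op12 P0: store L4 := 73 → M/I/I on L4; bus (none); mem=62
  op13 P1: load  L3 → I/M/I on L3; bus (none); mem=50
  op14 P1: store L4 := 70 → I/M/I on L4; bus BusRdX Flush; mem=73
  op15 P1: store L2 := 19 → I/M/I on L2; bus (none); mem=36
  op16 P2: load  L3 → I/S/S on L3; bus BusRd Flush; mem=70
  op17 P2: store L1 := 20 → I/I/M on L1; bus BusRdX; mem=0
  op18 P0: load  L4 → S/S/I on L4; bus BusRd Flush; mem=70
  op19 P0: store L4 := 69 → M/I/I on L4; bus BusRdX; mem=70
  op20 P0: load  L4 → M/I/I on L4; bus (none); mem=70
  op21 P2: load  L0 → I/S/S on L0; bus BusRd Flush; mem=88
  op22 P2: load  L3 → I/S/S on L3; bus (none); mem=70
  op23 P0: load  L4 → M/I/I on L4; bus (none); mem=70

bus = BusRd,Flush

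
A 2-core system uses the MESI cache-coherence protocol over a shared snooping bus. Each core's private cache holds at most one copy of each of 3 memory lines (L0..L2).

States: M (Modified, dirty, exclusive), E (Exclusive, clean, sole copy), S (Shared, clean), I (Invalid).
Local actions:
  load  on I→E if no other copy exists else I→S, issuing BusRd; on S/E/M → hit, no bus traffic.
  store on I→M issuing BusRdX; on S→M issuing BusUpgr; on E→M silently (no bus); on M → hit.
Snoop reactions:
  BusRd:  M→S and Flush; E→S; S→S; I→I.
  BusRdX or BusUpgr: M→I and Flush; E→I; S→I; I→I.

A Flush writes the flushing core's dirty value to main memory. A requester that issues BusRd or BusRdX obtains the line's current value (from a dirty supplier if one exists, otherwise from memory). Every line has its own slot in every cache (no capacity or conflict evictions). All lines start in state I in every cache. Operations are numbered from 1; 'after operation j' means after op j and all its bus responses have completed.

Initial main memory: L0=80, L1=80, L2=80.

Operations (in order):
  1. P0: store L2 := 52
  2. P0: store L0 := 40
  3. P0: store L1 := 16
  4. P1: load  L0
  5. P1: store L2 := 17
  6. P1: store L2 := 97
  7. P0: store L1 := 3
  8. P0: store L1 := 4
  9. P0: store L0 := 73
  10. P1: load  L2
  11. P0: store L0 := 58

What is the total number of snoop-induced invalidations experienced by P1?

invalidations = 1

1. P0: store L2 := 52  bus=[BusRdX]  L2: P0=M P1=I  mem[L2]=80
2. P0: store L0 := 40  bus=[BusRdX]  L0: P0=M P1=I  mem[L0]=80
3. P0: store L1 := 16  bus=[BusRdX]  L1: P0=M P1=I  mem[L1]=80
4. P1: load  L0  bus=[BusRd,Flush]  L0: P0=S P1=S  mem[L0]=40
5. P1: store L2 := 17  bus=[BusRdX,Flush]  L2: P0=I P1=M  mem[L2]=52
6. P1: store L2 := 97  bus=[-]  L2: P0=I P1=M  mem[L2]=52
7. P0: store L1 := 3  bus=[-]  L1: P0=M P1=I  mem[L1]=80
8. P0: store L1 := 4  bus=[-]  L1: P0=M P1=I  mem[L1]=80
9. P0: store L0 := 73  bus=[BusUpgr]  L0: P0=M P1=I  mem[L0]=40
10. P1: load  L2  bus=[-]  L2: P0=I P1=M  mem[L2]=52
11. P0: store L0 := 58  bus=[-]  L0: P0=M P1=I  mem[L0]=40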